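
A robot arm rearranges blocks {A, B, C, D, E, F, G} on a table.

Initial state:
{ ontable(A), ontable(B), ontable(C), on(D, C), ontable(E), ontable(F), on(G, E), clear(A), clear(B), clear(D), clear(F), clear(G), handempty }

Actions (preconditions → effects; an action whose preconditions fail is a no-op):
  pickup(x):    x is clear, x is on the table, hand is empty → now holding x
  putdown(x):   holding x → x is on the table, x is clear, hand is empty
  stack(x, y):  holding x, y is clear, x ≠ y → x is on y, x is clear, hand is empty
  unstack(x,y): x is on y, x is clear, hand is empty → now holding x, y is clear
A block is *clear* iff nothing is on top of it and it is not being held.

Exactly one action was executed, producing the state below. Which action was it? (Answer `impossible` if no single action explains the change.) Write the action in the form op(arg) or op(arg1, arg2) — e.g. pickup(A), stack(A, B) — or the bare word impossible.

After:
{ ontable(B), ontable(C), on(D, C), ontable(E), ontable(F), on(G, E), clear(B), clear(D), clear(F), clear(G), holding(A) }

pickup(A)

target: towers=[B; C/D; E/G; F] holding=A
         pickup(B) → towers=[A; C/D; E/G; F] holding=B
         pickup(F) → towers=[A; B; C/D; E/G] holding=F
     unstack(G, E) → towers=[A; B; C/D; E; F] holding=G
     unstack(D, C) → towers=[A; B; C; E/G; F] holding=D
         pickup(A) → towers=[B; C/D; E/G; F] holding=A  ← match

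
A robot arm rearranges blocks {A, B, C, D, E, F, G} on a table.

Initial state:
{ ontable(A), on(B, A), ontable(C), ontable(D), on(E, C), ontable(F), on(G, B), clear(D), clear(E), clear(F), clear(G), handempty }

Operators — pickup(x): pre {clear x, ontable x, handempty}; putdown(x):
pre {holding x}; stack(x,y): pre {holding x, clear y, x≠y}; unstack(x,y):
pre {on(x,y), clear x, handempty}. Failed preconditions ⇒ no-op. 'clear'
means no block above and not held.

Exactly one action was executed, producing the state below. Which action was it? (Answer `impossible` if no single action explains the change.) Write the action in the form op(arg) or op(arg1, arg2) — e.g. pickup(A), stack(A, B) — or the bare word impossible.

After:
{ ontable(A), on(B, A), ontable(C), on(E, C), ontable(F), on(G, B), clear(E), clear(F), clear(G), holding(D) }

pickup(D)

target: towers=[A/B/G; C/E; F] holding=D
         pickup(F) → towers=[A/B/G; C/E; D] holding=F
     unstack(G, B) → towers=[A/B; C/E; D; F] holding=G
         pickup(D) → towers=[A/B/G; C/E; F] holding=D  ← match
     unstack(E, C) → towers=[A/B/G; C; D; F] holding=E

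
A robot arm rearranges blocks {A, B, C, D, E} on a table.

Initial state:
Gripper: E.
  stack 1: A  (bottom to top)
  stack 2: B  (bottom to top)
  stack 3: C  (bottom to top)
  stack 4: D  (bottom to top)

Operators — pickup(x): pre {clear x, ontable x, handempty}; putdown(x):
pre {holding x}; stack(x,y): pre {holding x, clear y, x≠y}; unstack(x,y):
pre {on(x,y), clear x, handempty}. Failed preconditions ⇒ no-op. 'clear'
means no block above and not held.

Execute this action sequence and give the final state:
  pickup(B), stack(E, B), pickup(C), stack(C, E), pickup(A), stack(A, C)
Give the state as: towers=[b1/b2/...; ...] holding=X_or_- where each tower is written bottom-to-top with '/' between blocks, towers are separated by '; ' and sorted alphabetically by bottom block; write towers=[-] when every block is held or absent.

towers=[B/E/C/A; D] holding=-

step 1 (pickup(B)) [no-op]: towers=[A; B; C; D] holding=E
step 2 (stack(E, B)): towers=[A; B/E; C; D] holding=-
step 3 (pickup(C)): towers=[A; B/E; D] holding=C
step 4 (stack(C, E)): towers=[A; B/E/C; D] holding=-
step 5 (pickup(A)): towers=[B/E/C; D] holding=A
step 6 (stack(A, C)): towers=[B/E/C/A; D] holding=-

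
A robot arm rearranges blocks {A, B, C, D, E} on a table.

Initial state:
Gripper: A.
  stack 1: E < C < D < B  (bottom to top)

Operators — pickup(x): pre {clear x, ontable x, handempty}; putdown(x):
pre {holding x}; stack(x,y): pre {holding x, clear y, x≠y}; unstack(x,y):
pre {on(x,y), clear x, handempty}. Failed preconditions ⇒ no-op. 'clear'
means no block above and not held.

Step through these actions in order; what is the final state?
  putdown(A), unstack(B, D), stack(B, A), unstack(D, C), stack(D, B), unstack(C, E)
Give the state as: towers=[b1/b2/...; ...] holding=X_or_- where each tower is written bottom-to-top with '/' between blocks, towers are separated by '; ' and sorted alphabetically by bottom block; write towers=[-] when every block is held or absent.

towers=[A/B/D; E] holding=C

step 1 (putdown(A)): towers=[A; E/C/D/B] holding=-
step 2 (unstack(B, D)): towers=[A; E/C/D] holding=B
step 3 (stack(B, A)): towers=[A/B; E/C/D] holding=-
step 4 (unstack(D, C)): towers=[A/B; E/C] holding=D
step 5 (stack(D, B)): towers=[A/B/D; E/C] holding=-
step 6 (unstack(C, E)): towers=[A/B/D; E] holding=C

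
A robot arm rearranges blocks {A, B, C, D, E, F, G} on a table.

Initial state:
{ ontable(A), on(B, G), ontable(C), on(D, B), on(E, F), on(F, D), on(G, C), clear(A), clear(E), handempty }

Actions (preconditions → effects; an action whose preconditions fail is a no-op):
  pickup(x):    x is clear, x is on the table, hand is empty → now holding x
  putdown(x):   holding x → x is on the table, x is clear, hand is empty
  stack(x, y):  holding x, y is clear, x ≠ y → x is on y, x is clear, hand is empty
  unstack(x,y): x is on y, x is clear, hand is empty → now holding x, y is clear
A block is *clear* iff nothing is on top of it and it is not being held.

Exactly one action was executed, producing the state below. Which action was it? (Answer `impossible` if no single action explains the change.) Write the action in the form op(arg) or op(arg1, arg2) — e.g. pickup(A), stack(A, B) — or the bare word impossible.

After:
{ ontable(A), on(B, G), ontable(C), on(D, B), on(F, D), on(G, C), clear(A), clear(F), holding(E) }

unstack(E, F)

target: towers=[A; C/G/B/D/F] holding=E
         pickup(A) → towers=[C/G/B/D/F/E] holding=A
     unstack(E, F) → towers=[A; C/G/B/D/F] holding=E  ← match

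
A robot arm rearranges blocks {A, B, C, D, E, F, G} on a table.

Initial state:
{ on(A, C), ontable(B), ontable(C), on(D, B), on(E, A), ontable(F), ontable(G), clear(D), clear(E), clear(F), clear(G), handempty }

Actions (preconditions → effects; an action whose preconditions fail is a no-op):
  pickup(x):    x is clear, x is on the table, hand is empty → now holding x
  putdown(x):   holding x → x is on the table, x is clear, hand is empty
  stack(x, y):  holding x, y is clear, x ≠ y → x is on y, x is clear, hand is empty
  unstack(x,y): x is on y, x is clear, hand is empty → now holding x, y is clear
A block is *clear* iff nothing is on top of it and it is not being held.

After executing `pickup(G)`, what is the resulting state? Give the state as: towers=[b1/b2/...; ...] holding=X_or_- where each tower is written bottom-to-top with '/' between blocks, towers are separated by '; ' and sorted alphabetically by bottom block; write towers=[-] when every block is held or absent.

towers=[B/D; C/A/E; F] holding=G

before: towers=[B/D; C/A/E; F; G] holding=-
pre[pickup(G)]: clear(G) ok, ontable(G) ok, handempty ok
all met → apply pickup(G)
after:  towers=[B/D; C/A/E; F] holding=G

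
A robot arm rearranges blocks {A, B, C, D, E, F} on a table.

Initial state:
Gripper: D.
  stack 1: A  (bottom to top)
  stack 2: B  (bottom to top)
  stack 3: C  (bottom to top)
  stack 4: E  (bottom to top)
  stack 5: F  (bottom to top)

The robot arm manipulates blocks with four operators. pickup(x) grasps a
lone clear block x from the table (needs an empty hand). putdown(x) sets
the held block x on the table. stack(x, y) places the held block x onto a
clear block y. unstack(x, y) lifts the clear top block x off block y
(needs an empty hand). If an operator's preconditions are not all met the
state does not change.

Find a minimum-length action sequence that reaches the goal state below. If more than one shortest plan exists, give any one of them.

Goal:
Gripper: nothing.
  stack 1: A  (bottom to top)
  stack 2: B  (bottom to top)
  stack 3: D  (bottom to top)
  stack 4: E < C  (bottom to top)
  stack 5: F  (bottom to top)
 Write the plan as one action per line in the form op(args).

putdown(D)
pickup(C)
stack(C, E)

step 1 (putdown(D)): towers=[A; B; C; D; E; F] holding=-
step 2 (pickup(C)): towers=[A; B; D; E; F] holding=C
step 3 (stack(C, E)): towers=[A; B; D; E/C; F] holding=-
goal check: towers=[A; B; D; E/C; F] holding=- — reached (length 3, optimal by BFS)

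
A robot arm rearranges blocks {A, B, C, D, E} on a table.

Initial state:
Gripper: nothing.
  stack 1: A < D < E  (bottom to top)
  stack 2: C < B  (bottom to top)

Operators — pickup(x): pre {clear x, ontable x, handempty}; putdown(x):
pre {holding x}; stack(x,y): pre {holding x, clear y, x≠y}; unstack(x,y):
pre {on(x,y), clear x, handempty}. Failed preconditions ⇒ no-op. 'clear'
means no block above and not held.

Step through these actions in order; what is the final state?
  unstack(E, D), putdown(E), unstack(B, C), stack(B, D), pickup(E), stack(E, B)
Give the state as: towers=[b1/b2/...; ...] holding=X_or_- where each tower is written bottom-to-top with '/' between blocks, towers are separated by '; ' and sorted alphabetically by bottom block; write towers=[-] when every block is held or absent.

towers=[A/D/B/E; C] holding=-

step 1 (unstack(E, D)): towers=[A/D; C/B] holding=E
step 2 (putdown(E)): towers=[A/D; C/B; E] holding=-
step 3 (unstack(B, C)): towers=[A/D; C; E] holding=B
step 4 (stack(B, D)): towers=[A/D/B; C; E] holding=-
step 5 (pickup(E)): towers=[A/D/B; C] holding=E
step 6 (stack(E, B)): towers=[A/D/B/E; C] holding=-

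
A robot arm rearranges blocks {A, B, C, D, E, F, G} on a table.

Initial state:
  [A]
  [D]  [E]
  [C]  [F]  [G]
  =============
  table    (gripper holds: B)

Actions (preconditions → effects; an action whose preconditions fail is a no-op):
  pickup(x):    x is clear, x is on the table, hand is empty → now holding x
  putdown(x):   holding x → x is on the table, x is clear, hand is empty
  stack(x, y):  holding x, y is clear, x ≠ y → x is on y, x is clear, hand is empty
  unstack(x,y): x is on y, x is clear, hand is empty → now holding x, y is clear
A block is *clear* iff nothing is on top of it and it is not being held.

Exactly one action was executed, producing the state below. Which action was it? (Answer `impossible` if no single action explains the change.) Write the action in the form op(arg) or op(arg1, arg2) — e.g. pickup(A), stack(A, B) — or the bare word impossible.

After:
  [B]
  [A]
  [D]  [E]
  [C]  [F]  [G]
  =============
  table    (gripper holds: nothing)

stack(B, A)

target: towers=[C/D/A/B; F/E; G] holding=-
        putdown(B) → towers=[B; C/D/A; F/E; G] holding=-
       stack(B, G) → towers=[C/D/A; F/E; G/B] holding=-
       stack(B, A) → towers=[C/D/A/B; F/E; G] holding=-  ← match
       stack(B, E) → towers=[C/D/A; F/E/B; G] holding=-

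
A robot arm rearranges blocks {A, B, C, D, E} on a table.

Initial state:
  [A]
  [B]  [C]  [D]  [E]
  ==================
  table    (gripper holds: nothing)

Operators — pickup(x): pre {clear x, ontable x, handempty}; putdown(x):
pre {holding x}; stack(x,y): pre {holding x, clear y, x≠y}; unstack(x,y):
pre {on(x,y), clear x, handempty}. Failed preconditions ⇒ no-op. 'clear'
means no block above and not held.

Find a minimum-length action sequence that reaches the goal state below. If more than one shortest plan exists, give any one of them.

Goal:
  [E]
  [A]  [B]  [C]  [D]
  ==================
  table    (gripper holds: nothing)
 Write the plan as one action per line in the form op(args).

step 1 (unstack(A, B)): towers=[B; C; D; E] holding=A
step 2 (putdown(A)): towers=[A; B; C; D; E] holding=-
step 3 (pickup(E)): towers=[A; B; C; D] holding=E
step 4 (stack(E, A)): towers=[A/E; B; C; D] holding=-
goal check: towers=[A/E; B; C; D] holding=- — reached (length 4, optimal by BFS)

unstack(A, B)
putdown(A)
pickup(E)
stack(E, A)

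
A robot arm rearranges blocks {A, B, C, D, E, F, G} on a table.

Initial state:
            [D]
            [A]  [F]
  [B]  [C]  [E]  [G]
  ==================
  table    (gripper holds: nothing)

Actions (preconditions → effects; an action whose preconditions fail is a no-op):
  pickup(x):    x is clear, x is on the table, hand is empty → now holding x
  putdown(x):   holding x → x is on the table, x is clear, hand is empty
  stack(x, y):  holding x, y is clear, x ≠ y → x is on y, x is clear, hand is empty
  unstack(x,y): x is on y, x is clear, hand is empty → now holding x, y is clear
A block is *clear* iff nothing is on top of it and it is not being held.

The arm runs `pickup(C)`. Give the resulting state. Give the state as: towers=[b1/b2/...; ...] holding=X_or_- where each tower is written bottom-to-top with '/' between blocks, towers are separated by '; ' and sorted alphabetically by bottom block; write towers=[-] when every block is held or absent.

towers=[B; E/A/D; G/F] holding=C

before: towers=[B; C; E/A/D; G/F] holding=-
pre[pickup(C)]: clear(C) yes, ontable(C) yes, handempty yes
all met → apply pickup(C)
after:  towers=[B; E/A/D; G/F] holding=C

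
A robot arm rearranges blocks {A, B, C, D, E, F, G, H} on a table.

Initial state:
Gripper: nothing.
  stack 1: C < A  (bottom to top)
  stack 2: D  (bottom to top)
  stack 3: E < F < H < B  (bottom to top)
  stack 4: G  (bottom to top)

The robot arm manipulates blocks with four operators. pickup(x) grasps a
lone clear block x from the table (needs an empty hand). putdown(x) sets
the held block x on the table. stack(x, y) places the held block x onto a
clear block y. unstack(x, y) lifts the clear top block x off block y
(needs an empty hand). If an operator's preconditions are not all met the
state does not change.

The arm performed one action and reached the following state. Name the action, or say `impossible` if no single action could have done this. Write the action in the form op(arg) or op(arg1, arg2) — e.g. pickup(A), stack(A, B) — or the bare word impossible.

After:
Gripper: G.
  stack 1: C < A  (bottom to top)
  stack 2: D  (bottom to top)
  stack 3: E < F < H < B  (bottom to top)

pickup(G)

target: towers=[C/A; D; E/F/H/B] holding=G
         pickup(G) → towers=[C/A; D; E/F/H/B] holding=G  ← match
     unstack(A, C) → towers=[C; D; E/F/H/B; G] holding=A
     unstack(B, H) → towers=[C/A; D; E/F/H; G] holding=B
         pickup(D) → towers=[C/A; E/F/H/B; G] holding=D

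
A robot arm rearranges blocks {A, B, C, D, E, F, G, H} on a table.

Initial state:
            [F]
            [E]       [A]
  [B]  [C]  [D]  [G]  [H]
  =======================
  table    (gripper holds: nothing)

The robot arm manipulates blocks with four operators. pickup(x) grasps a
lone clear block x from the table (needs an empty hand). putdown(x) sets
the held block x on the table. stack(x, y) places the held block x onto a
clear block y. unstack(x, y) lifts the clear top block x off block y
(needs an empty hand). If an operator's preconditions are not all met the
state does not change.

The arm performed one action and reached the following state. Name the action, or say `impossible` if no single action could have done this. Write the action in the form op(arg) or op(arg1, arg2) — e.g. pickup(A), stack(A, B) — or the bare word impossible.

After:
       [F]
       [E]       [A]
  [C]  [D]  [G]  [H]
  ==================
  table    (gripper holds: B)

target: towers=[C; D/E/F; G; H/A] holding=B
         pickup(G) → towers=[B; C; D/E/F; H/A] holding=G
     unstack(A, H) → towers=[B; C; D/E/F; G; H] holding=A
         pickup(B) → towers=[C; D/E/F; G; H/A] holding=B  ← match
     unstack(F, E) → towers=[B; C; D/E; G; H/A] holding=F
         pickup(C) → towers=[B; D/E/F; G; H/A] holding=C

pickup(B)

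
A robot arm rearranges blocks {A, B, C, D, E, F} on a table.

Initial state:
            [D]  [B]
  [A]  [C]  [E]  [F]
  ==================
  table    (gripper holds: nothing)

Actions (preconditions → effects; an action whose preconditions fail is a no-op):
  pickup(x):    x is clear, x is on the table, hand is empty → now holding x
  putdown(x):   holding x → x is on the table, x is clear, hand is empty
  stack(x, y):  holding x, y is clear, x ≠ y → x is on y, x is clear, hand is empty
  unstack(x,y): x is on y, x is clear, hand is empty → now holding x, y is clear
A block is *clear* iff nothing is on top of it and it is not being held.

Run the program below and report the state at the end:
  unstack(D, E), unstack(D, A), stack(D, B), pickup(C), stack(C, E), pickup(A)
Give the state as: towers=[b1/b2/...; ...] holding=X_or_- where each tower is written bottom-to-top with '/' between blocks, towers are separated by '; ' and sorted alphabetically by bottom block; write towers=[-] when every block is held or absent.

towers=[E/C; F/B/D] holding=A

step 1 (unstack(D, E)): towers=[A; C; E; F/B] holding=D
step 2 (unstack(D, A)) [no-op]: towers=[A; C; E; F/B] holding=D
step 3 (stack(D, B)): towers=[A; C; E; F/B/D] holding=-
step 4 (pickup(C)): towers=[A; E; F/B/D] holding=C
step 5 (stack(C, E)): towers=[A; E/C; F/B/D] holding=-
step 6 (pickup(A)): towers=[E/C; F/B/D] holding=A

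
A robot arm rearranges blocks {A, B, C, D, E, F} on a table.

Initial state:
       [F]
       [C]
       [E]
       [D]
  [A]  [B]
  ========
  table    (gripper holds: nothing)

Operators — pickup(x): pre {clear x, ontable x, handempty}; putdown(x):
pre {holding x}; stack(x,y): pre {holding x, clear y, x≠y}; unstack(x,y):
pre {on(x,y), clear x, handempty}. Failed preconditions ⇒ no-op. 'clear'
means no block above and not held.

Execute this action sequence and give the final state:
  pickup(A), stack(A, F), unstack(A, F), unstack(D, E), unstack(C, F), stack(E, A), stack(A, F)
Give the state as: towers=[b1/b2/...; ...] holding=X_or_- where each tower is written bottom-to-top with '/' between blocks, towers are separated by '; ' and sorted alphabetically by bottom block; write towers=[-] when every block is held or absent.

step 1 (pickup(A)): towers=[B/D/E/C/F] holding=A
step 2 (stack(A, F)): towers=[B/D/E/C/F/A] holding=-
step 3 (unstack(A, F)): towers=[B/D/E/C/F] holding=A
step 4 (unstack(D, E)) [no-op]: towers=[B/D/E/C/F] holding=A
step 5 (unstack(C, F)) [no-op]: towers=[B/D/E/C/F] holding=A
step 6 (stack(E, A)) [no-op]: towers=[B/D/E/C/F] holding=A
step 7 (stack(A, F)): towers=[B/D/E/C/F/A] holding=-

towers=[B/D/E/C/F/A] holding=-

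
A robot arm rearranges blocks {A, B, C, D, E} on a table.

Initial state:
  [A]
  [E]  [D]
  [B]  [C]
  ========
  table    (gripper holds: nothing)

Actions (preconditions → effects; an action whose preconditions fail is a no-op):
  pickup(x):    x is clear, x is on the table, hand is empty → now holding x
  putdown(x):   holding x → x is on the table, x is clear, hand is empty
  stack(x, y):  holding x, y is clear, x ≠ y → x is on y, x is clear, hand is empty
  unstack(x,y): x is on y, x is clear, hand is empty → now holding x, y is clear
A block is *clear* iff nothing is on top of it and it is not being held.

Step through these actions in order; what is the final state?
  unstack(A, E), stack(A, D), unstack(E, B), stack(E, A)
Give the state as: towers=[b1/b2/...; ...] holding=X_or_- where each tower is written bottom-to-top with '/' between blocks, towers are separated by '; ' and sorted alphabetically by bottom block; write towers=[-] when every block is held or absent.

towers=[B; C/D/A/E] holding=-

step 1 (unstack(A, E)): towers=[B/E; C/D] holding=A
step 2 (stack(A, D)): towers=[B/E; C/D/A] holding=-
step 3 (unstack(E, B)): towers=[B; C/D/A] holding=E
step 4 (stack(E, A)): towers=[B; C/D/A/E] holding=-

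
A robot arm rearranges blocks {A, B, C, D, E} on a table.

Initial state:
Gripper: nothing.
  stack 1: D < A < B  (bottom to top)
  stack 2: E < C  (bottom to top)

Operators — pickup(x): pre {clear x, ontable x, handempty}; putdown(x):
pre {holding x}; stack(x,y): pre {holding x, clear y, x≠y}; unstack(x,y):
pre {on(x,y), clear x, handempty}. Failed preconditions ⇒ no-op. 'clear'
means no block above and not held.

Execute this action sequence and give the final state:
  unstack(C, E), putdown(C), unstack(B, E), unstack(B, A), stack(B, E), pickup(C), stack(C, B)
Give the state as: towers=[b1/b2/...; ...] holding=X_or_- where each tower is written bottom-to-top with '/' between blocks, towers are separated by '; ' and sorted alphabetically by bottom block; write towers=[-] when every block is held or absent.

towers=[D/A; E/B/C] holding=-

step 1 (unstack(C, E)): towers=[D/A/B; E] holding=C
step 2 (putdown(C)): towers=[C; D/A/B; E] holding=-
step 3 (unstack(B, E)) [no-op]: towers=[C; D/A/B; E] holding=-
step 4 (unstack(B, A)): towers=[C; D/A; E] holding=B
step 5 (stack(B, E)): towers=[C; D/A; E/B] holding=-
step 6 (pickup(C)): towers=[D/A; E/B] holding=C
step 7 (stack(C, B)): towers=[D/A; E/B/C] holding=-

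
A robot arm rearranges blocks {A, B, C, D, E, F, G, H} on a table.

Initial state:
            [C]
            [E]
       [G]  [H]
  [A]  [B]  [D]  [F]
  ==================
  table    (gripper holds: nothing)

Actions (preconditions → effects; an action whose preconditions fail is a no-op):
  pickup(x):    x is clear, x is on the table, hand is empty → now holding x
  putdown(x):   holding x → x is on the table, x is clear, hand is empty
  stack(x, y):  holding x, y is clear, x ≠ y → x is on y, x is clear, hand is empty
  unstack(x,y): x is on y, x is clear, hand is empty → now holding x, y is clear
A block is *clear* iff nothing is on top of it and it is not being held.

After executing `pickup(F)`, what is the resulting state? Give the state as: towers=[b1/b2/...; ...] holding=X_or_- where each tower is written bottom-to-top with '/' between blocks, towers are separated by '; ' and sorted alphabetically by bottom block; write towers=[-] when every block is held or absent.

towers=[A; B/G; D/H/E/C] holding=F

before: towers=[A; B/G; D/H/E/C; F] holding=-
pre[pickup(F)]: clear(F) ok, ontable(F) ok, handempty ok
all met → apply pickup(F)
after:  towers=[A; B/G; D/H/E/C] holding=F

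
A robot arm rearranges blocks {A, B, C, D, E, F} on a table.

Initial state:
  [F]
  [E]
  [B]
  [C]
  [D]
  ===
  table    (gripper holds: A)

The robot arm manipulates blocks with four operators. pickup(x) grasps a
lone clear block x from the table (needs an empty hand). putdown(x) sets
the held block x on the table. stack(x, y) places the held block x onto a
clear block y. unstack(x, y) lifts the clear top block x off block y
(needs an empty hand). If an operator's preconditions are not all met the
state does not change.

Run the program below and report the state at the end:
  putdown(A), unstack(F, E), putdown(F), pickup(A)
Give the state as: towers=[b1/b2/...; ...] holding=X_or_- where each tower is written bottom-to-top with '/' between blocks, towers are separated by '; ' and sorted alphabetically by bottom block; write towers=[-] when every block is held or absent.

step 1 (putdown(A)): towers=[A; D/C/B/E/F] holding=-
step 2 (unstack(F, E)): towers=[A; D/C/B/E] holding=F
step 3 (putdown(F)): towers=[A; D/C/B/E; F] holding=-
step 4 (pickup(A)): towers=[D/C/B/E; F] holding=A

towers=[D/C/B/E; F] holding=A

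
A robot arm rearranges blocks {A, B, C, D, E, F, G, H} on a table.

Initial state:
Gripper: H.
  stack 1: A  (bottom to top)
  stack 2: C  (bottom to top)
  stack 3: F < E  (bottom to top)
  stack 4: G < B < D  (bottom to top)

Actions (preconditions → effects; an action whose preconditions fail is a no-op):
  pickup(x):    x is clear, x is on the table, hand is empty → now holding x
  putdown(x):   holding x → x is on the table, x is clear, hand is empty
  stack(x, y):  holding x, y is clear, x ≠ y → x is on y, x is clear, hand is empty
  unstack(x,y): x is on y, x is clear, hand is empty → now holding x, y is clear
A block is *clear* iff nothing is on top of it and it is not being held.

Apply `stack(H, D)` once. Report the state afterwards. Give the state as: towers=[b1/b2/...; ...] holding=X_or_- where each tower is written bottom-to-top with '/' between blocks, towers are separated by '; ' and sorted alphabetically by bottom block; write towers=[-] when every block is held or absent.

towers=[A; C; F/E; G/B/D/H] holding=-

before: towers=[A; C; F/E; G/B/D] holding=H
pre[stack(H, D)]: holding(H) ✓, clear(D) ✓, H≠D ✓
all met → apply stack(H, D)
after:  towers=[A; C; F/E; G/B/D/H] holding=-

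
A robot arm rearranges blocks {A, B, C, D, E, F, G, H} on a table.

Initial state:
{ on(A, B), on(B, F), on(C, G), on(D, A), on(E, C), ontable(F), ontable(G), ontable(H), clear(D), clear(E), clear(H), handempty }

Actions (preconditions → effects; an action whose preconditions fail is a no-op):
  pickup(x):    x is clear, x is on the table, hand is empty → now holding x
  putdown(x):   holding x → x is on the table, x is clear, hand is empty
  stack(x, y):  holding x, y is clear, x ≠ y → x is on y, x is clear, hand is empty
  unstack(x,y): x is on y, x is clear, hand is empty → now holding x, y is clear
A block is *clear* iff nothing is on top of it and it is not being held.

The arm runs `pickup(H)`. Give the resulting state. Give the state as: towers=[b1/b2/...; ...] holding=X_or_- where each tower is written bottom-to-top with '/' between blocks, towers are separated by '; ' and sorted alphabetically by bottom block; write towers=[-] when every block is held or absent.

before: towers=[F/B/A/D; G/C/E; H] holding=-
pre[pickup(H)]: clear(H) ok, ontable(H) ok, handempty ok
all met → apply pickup(H)
after:  towers=[F/B/A/D; G/C/E] holding=H

towers=[F/B/A/D; G/C/E] holding=H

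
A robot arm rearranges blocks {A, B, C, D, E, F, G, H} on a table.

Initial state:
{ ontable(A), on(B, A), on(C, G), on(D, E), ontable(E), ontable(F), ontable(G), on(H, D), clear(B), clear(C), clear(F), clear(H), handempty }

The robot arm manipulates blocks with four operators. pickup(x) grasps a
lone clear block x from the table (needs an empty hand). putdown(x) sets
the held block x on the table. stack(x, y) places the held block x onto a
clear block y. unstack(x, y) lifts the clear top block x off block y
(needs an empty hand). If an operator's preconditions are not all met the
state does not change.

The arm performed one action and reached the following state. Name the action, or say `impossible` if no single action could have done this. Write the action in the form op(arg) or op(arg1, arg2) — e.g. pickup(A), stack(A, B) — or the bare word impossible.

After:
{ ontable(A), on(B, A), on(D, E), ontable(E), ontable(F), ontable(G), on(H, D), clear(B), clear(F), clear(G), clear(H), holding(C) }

unstack(C, G)

target: towers=[A/B; E/D/H; F; G] holding=C
     unstack(H, D) → towers=[A/B; E/D; F; G/C] holding=H
     unstack(B, A) → towers=[A; E/D/H; F; G/C] holding=B
         pickup(F) → towers=[A/B; E/D/H; G/C] holding=F
     unstack(C, G) → towers=[A/B; E/D/H; F; G] holding=C  ← match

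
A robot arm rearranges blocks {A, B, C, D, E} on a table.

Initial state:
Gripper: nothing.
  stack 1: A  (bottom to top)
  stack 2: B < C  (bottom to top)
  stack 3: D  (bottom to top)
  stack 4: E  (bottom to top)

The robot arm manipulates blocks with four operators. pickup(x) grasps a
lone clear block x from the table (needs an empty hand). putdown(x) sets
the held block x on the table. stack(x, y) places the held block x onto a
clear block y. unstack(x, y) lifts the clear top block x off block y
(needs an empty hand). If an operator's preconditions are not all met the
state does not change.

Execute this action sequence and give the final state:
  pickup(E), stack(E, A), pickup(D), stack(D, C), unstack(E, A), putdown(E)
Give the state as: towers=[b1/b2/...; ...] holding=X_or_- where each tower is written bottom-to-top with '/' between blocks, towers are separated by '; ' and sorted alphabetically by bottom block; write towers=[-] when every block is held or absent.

towers=[A; B/C/D; E] holding=-

step 1 (pickup(E)): towers=[A; B/C; D] holding=E
step 2 (stack(E, A)): towers=[A/E; B/C; D] holding=-
step 3 (pickup(D)): towers=[A/E; B/C] holding=D
step 4 (stack(D, C)): towers=[A/E; B/C/D] holding=-
step 5 (unstack(E, A)): towers=[A; B/C/D] holding=E
step 6 (putdown(E)): towers=[A; B/C/D; E] holding=-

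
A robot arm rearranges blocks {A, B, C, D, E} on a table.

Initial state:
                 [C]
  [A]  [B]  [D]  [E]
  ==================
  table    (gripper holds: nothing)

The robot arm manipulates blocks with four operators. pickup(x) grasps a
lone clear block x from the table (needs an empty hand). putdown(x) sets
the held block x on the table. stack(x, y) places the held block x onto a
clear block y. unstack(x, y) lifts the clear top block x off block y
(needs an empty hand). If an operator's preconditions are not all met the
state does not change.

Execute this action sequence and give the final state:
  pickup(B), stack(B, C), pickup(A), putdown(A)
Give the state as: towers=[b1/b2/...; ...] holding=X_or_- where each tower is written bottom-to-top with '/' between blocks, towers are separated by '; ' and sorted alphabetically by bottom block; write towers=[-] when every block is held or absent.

towers=[A; D; E/C/B] holding=-

step 1 (pickup(B)): towers=[A; D; E/C] holding=B
step 2 (stack(B, C)): towers=[A; D; E/C/B] holding=-
step 3 (pickup(A)): towers=[D; E/C/B] holding=A
step 4 (putdown(A)): towers=[A; D; E/C/B] holding=-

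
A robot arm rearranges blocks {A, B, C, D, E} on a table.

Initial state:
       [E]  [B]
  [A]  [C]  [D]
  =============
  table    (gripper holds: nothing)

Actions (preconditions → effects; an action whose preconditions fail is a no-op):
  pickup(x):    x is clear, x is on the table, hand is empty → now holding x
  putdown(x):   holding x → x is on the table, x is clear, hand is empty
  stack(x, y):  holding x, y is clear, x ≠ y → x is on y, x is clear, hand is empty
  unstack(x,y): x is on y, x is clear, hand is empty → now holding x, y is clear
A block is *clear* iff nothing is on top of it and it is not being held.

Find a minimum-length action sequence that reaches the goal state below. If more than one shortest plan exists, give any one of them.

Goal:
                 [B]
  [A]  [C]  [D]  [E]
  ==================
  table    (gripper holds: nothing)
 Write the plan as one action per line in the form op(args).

unstack(E, C)
putdown(E)
unstack(B, D)
stack(B, E)

step 1 (unstack(E, C)): towers=[A; C; D/B] holding=E
step 2 (putdown(E)): towers=[A; C; D/B; E] holding=-
step 3 (unstack(B, D)): towers=[A; C; D; E] holding=B
step 4 (stack(B, E)): towers=[A; C; D; E/B] holding=-
goal check: towers=[A; C; D; E/B] holding=- — reached (length 4, optimal by BFS)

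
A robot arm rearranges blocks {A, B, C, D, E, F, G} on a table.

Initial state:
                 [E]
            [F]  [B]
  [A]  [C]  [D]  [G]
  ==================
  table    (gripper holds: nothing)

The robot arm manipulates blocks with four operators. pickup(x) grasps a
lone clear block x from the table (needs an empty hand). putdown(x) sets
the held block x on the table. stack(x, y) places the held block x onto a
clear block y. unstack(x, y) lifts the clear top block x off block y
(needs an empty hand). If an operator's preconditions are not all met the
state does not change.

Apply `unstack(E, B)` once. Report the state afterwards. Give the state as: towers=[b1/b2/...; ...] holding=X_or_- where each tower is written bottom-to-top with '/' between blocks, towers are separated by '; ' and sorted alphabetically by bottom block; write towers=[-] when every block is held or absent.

before: towers=[A; C; D/F; G/B/E] holding=-
pre[unstack(E, B)]: on(E,B) ok, clear(E) ok, handempty ok
all met → apply unstack(E, B)
after:  towers=[A; C; D/F; G/B] holding=E

towers=[A; C; D/F; G/B] holding=E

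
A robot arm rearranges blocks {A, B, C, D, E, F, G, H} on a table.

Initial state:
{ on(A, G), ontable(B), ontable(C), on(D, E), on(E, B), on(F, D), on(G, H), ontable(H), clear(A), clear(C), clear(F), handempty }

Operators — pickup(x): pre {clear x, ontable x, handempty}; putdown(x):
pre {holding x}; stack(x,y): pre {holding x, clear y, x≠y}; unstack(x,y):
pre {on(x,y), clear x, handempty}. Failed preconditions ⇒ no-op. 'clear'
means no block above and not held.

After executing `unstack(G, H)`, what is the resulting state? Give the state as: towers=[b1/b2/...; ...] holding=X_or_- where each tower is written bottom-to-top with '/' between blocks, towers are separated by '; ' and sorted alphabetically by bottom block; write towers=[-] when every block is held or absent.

towers=[B/E/D/F; C; H/G/A] holding=-

before: towers=[B/E/D/F; C; H/G/A] holding=-
pre[unstack(G, H)]: on(G,H) ok, clear(G) fail, handempty ok
clear(G) unmet → unstack(G, H) is a no-op
after:  towers=[B/E/D/F; C; H/G/A] holding=-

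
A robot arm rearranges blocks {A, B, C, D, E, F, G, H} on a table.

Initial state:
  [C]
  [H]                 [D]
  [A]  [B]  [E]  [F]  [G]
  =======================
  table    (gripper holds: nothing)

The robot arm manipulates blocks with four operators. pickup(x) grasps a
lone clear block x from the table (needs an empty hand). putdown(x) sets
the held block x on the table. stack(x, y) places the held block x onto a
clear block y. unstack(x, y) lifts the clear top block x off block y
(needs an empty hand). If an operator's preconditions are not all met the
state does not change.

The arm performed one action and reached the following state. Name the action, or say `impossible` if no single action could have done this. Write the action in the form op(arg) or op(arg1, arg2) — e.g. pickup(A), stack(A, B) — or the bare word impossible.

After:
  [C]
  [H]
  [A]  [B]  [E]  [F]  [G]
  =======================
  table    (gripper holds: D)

target: towers=[A/H/C; B; E; F; G] holding=D
         pickup(E) → towers=[A/H/C; B; F; G/D] holding=E
         pickup(B) → towers=[A/H/C; E; F; G/D] holding=B
         pickup(F) → towers=[A/H/C; B; E; G/D] holding=F
     unstack(D, G) → towers=[A/H/C; B; E; F; G] holding=D  ← match
     unstack(C, H) → towers=[A/H; B; E; F; G/D] holding=C

unstack(D, G)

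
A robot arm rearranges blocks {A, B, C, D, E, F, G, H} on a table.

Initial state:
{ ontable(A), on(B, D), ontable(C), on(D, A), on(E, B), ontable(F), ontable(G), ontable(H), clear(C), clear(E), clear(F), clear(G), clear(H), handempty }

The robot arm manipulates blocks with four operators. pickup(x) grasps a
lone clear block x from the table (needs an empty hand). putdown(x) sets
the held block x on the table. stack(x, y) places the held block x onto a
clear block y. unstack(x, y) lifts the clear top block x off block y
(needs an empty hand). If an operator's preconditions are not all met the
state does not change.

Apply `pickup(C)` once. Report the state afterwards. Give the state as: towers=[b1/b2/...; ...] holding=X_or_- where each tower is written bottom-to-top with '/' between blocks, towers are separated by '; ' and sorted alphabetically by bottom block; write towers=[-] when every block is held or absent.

towers=[A/D/B/E; F; G; H] holding=C

before: towers=[A/D/B/E; C; F; G; H] holding=-
pre[pickup(C)]: clear(C) yes, ontable(C) yes, handempty yes
all met → apply pickup(C)
after:  towers=[A/D/B/E; F; G; H] holding=C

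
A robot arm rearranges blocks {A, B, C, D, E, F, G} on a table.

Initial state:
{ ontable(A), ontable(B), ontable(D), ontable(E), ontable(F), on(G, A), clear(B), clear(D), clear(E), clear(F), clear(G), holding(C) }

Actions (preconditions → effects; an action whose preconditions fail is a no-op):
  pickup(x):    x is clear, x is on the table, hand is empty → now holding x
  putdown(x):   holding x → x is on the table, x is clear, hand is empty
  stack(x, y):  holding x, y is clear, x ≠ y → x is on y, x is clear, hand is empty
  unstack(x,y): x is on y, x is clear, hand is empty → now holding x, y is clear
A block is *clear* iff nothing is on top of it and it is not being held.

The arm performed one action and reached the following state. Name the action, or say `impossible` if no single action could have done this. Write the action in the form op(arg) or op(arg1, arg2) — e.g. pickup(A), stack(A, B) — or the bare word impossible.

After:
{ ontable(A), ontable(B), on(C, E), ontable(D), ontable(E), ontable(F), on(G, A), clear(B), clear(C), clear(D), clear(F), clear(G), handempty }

stack(C, E)

target: towers=[A/G; B; D; E/C; F] holding=-
        putdown(C) → towers=[A/G; B; C; D; E; F] holding=-
       stack(C, B) → towers=[A/G; B/C; D; E; F] holding=-
       stack(C, F) → towers=[A/G; B; D; E; F/C] holding=-
       stack(C, G) → towers=[A/G/C; B; D; E; F] holding=-
       stack(C, D) → towers=[A/G; B; D/C; E; F] holding=-
       stack(C, E) → towers=[A/G; B; D; E/C; F] holding=-  ← match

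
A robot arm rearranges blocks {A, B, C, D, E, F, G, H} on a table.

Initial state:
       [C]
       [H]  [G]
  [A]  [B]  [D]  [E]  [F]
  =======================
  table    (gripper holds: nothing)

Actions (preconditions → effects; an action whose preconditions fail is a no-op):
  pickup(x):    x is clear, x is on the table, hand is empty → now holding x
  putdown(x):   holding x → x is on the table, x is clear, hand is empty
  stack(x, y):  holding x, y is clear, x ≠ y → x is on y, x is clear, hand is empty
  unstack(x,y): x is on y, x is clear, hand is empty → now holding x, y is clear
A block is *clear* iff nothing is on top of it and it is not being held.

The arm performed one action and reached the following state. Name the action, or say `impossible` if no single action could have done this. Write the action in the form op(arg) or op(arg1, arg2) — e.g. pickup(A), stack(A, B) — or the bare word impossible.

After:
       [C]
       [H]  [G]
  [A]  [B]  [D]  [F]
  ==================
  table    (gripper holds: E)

pickup(E)

target: towers=[A; B/H/C; D/G; F] holding=E
     unstack(G, D) → towers=[A; B/H/C; D; E; F] holding=G
         pickup(A) → towers=[B/H/C; D/G; E; F] holding=A
         pickup(E) → towers=[A; B/H/C; D/G; F] holding=E  ← match
         pickup(F) → towers=[A; B/H/C; D/G; E] holding=F
     unstack(C, H) → towers=[A; B/H; D/G; E; F] holding=C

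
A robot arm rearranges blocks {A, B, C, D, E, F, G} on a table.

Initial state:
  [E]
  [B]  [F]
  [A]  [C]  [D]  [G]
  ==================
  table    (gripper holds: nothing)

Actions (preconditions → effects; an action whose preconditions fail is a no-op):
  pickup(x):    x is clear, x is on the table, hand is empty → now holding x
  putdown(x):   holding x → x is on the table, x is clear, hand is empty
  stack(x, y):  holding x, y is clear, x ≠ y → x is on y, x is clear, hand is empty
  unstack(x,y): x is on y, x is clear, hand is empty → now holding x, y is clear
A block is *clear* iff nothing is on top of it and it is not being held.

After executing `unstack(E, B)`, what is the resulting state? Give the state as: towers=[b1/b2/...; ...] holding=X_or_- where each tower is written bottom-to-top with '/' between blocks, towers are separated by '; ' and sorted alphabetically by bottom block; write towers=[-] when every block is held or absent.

towers=[A/B; C/F; D; G] holding=E

before: towers=[A/B/E; C/F; D; G] holding=-
pre[unstack(E, B)]: on(E,B) yes, clear(E) yes, handempty yes
all met → apply unstack(E, B)
after:  towers=[A/B; C/F; D; G] holding=E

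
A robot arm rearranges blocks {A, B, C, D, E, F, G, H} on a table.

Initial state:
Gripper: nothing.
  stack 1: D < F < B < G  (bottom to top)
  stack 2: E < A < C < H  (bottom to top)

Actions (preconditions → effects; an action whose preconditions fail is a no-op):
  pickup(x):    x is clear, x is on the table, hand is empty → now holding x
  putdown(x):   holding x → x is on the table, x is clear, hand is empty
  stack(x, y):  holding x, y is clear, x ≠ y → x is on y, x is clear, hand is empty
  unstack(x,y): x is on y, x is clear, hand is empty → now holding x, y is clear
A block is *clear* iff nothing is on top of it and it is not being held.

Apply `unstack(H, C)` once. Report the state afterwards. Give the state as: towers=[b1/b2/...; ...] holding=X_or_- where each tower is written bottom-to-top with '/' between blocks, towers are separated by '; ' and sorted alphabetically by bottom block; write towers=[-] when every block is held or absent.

towers=[D/F/B/G; E/A/C] holding=H

before: towers=[D/F/B/G; E/A/C/H] holding=-
pre[unstack(H, C)]: on(H,C) ok, clear(H) ok, handempty ok
all met → apply unstack(H, C)
after:  towers=[D/F/B/G; E/A/C] holding=H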